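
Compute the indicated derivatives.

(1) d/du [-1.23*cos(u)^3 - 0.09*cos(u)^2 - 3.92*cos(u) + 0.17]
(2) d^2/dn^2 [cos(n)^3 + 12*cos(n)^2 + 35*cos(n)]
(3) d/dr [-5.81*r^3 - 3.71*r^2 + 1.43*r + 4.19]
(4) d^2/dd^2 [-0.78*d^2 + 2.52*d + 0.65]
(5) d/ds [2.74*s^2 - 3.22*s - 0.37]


(1) = (3.69*cos(u)^2 + 0.18*cos(u) + 3.92)*sin(u)
(2) = -143*cos(n)/4 - 24*cos(2*n) - 9*cos(3*n)/4
(3) = -17.43*r^2 - 7.42*r + 1.43
(4) = -1.56000000000000
(5) = 5.48*s - 3.22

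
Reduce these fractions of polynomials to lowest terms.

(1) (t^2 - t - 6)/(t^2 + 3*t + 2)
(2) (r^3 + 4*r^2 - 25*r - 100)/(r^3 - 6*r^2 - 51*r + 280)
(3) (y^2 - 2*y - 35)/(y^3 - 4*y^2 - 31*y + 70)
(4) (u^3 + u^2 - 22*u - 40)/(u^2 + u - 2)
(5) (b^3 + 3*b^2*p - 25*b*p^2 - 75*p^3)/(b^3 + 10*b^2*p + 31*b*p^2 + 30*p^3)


(1) = (t - 3)/(t + 1)
(2) = (r^2 + 9*r + 20)/(r^2 - r - 56)
(3) = 1/(y - 2)
(4) = (u^2 - u - 20)/(u - 1)
(5) = (b - 5*p)/(b + 2*p)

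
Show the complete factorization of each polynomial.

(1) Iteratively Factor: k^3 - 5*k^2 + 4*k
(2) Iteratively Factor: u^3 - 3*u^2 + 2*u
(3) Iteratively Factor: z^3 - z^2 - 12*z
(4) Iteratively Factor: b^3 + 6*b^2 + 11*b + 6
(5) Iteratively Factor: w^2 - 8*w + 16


(1) = (k)*(k^2 - 5*k + 4) = k*(k - 1)*(k - 4)
(2) = (u - 2)*(u^2 - u) = u*(u - 2)*(u - 1)
(3) = (z + 3)*(z^2 - 4*z) = z*(z + 3)*(z - 4)
(4) = (b + 1)*(b^2 + 5*b + 6) = (b + 1)*(b + 2)*(b + 3)
(5) = (w - 4)*(w - 4)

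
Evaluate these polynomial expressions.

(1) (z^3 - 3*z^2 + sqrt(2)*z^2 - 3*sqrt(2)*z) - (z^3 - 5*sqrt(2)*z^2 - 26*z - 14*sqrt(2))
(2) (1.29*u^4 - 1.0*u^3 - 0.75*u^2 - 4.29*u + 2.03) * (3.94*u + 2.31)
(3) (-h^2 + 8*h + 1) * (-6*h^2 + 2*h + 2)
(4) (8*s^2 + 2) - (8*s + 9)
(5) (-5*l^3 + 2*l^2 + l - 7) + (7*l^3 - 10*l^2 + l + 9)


(1) = -3*z^2 + 6*sqrt(2)*z^2 - 3*sqrt(2)*z + 26*z + 14*sqrt(2)
(2) = 5.0826*u^5 - 0.9601*u^4 - 5.265*u^3 - 18.6351*u^2 - 1.9117*u + 4.6893
(3) = 6*h^4 - 50*h^3 + 8*h^2 + 18*h + 2
(4) = 8*s^2 - 8*s - 7
(5) = 2*l^3 - 8*l^2 + 2*l + 2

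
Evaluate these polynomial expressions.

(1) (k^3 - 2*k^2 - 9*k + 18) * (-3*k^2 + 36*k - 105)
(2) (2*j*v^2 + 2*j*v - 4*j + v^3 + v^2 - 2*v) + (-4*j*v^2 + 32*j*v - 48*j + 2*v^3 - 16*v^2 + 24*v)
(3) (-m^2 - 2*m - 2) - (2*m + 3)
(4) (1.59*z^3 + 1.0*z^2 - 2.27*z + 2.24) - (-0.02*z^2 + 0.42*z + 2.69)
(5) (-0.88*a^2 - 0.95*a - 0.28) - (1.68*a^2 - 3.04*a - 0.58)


(1) = -3*k^5 + 42*k^4 - 150*k^3 - 168*k^2 + 1593*k - 1890
(2) = -2*j*v^2 + 34*j*v - 52*j + 3*v^3 - 15*v^2 + 22*v
(3) = -m^2 - 4*m - 5
(4) = 1.59*z^3 + 1.02*z^2 - 2.69*z - 0.45
(5) = -2.56*a^2 + 2.09*a + 0.3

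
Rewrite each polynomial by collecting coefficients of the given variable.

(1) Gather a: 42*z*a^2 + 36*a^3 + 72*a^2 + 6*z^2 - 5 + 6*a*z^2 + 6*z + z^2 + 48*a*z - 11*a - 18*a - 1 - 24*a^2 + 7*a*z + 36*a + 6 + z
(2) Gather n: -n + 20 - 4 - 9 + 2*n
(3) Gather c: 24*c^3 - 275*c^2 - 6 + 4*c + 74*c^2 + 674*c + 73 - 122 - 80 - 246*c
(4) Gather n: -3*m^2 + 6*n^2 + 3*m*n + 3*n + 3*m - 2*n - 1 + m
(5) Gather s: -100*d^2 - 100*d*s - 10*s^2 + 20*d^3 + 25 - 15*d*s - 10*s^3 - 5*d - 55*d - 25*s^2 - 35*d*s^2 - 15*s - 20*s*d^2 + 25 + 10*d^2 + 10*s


(1) = 36*a^3 + a^2*(42*z + 48) + a*(6*z^2 + 55*z + 7) + 7*z^2 + 7*z
(2) = n + 7
(3) = 24*c^3 - 201*c^2 + 432*c - 135
(4) = -3*m^2 + 4*m + 6*n^2 + n*(3*m + 1) - 1
(5) = 20*d^3 - 90*d^2 - 60*d - 10*s^3 + s^2*(-35*d - 35) + s*(-20*d^2 - 115*d - 5) + 50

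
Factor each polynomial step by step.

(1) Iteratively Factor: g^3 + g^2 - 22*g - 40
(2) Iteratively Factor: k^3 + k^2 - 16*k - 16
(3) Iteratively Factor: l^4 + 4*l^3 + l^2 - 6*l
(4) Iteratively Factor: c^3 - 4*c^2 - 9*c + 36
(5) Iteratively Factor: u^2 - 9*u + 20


(1) = (g + 2)*(g^2 - g - 20) = (g - 5)*(g + 2)*(g + 4)
(2) = (k + 4)*(k^2 - 3*k - 4) = (k + 1)*(k + 4)*(k - 4)
(3) = (l + 2)*(l^3 + 2*l^2 - 3*l) = (l + 2)*(l + 3)*(l^2 - l) = l*(l + 2)*(l + 3)*(l - 1)
(4) = (c - 3)*(c^2 - c - 12) = (c - 4)*(c - 3)*(c + 3)
(5) = (u - 5)*(u - 4)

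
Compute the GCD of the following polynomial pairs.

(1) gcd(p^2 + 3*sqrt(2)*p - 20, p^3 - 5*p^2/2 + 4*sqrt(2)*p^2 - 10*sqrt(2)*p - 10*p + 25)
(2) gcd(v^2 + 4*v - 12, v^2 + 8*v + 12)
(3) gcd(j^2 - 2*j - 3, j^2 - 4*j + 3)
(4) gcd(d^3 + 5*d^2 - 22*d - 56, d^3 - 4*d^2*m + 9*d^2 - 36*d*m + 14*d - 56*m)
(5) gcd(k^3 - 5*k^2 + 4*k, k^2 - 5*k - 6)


(1) = p + 5*sqrt(2)
(2) = v + 6
(3) = j - 3
(4) = d^2 + 9*d + 14
(5) = 1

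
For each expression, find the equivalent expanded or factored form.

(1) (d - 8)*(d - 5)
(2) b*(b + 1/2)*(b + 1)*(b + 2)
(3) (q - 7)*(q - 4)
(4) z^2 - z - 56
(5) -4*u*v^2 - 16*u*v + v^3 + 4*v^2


(1) = d^2 - 13*d + 40
(2) = b^4 + 7*b^3/2 + 7*b^2/2 + b
(3) = q^2 - 11*q + 28
(4) = (z - 8)*(z + 7)
(5) = v*(-4*u + v)*(v + 4)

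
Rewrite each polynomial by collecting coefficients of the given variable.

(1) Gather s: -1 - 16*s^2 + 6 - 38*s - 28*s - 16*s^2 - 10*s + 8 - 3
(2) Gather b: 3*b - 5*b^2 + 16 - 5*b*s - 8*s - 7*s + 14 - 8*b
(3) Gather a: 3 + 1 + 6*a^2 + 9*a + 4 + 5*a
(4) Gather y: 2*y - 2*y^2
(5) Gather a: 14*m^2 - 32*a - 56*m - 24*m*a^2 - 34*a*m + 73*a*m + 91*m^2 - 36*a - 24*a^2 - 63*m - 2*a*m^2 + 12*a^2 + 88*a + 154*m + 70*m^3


(1) = -32*s^2 - 76*s + 10
(2) = -5*b^2 + b*(-5*s - 5) - 15*s + 30
(3) = 6*a^2 + 14*a + 8
(4) = -2*y^2 + 2*y
(5) = a^2*(-24*m - 12) + a*(-2*m^2 + 39*m + 20) + 70*m^3 + 105*m^2 + 35*m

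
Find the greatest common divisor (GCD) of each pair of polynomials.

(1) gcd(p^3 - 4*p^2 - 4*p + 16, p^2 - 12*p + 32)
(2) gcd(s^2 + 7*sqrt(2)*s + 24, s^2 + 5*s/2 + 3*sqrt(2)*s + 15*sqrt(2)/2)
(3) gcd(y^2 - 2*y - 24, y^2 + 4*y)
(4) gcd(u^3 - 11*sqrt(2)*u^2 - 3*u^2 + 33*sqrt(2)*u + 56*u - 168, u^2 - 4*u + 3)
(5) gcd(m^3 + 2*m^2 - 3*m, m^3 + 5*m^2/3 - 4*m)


(1) = gcd((p - 4)*(p - 2)*(p + 2), (p - 8)*(p - 4)) = p - 4
(2) = s + 3*sqrt(2)
(3) = y + 4
(4) = u - 3
(5) = m^2 + 3*m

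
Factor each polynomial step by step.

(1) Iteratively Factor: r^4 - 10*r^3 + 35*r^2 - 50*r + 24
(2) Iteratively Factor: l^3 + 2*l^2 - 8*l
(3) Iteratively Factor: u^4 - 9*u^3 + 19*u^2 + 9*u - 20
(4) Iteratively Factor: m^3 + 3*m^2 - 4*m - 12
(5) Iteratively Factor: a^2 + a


(1) = (r - 3)*(r^3 - 7*r^2 + 14*r - 8) = (r - 3)*(r - 1)*(r^2 - 6*r + 8) = (r - 3)*(r - 2)*(r - 1)*(r - 4)
(2) = (l - 2)*(l^2 + 4*l) = (l - 2)*(l + 4)*(l)
(3) = (u - 4)*(u^3 - 5*u^2 - u + 5) = (u - 4)*(u - 1)*(u^2 - 4*u - 5) = (u - 4)*(u - 1)*(u + 1)*(u - 5)
(4) = (m + 2)*(m^2 + m - 6) = (m + 2)*(m + 3)*(m - 2)
(5) = (a + 1)*(a)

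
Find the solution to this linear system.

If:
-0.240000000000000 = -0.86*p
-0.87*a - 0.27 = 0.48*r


Then:
a = -0.551724137931034*r - 0.310344827586207
p = 0.28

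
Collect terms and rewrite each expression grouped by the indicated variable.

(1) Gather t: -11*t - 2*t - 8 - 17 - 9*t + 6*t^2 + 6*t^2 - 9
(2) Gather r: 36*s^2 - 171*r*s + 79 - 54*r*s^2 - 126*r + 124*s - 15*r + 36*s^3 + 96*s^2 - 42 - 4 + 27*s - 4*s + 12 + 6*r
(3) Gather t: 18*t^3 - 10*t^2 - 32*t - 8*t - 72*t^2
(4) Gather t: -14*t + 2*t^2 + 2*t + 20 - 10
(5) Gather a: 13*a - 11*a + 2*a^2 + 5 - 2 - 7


(1) = 12*t^2 - 22*t - 34
(2) = r*(-54*s^2 - 171*s - 135) + 36*s^3 + 132*s^2 + 147*s + 45
(3) = 18*t^3 - 82*t^2 - 40*t
(4) = 2*t^2 - 12*t + 10
(5) = 2*a^2 + 2*a - 4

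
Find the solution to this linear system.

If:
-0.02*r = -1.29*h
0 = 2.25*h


Then:
h = 0.00
r = 0.00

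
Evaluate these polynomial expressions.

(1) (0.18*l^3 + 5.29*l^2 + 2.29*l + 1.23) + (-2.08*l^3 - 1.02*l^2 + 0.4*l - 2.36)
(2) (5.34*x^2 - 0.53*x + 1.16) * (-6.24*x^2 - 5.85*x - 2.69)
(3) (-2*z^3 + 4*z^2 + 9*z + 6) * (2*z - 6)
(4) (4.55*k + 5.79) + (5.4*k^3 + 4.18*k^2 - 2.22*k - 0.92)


(1) = -1.9*l^3 + 4.27*l^2 + 2.69*l - 1.13
(2) = -33.3216*x^4 - 27.9318*x^3 - 18.5025*x^2 - 5.3603*x - 3.1204
(3) = -4*z^4 + 20*z^3 - 6*z^2 - 42*z - 36
(4) = 5.4*k^3 + 4.18*k^2 + 2.33*k + 4.87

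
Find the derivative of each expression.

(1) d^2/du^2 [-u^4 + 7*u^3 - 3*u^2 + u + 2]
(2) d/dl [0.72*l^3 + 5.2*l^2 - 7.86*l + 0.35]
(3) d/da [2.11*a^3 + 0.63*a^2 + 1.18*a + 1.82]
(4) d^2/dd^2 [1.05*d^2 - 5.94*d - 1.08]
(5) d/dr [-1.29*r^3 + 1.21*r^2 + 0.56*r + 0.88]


(1) = -12*u^2 + 42*u - 6
(2) = 2.16*l^2 + 10.4*l - 7.86
(3) = 6.33*a^2 + 1.26*a + 1.18
(4) = 2.10000000000000
(5) = -3.87*r^2 + 2.42*r + 0.56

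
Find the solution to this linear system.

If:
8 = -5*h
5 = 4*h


Then:
No Solution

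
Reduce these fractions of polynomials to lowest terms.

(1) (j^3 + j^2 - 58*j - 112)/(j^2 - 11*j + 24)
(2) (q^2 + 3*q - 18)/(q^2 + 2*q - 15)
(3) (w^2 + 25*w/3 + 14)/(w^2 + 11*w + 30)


(1) = (j^2 + 9*j + 14)/(j - 3)
(2) = (q + 6)/(q + 5)
(3) = (3*w + 7)/(3*w + 15)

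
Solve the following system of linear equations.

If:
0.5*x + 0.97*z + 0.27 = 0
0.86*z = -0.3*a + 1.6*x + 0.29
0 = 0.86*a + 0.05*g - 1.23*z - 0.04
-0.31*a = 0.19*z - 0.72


Then:
a = 2.53
g = -50.96
x = 0.11
z = -0.34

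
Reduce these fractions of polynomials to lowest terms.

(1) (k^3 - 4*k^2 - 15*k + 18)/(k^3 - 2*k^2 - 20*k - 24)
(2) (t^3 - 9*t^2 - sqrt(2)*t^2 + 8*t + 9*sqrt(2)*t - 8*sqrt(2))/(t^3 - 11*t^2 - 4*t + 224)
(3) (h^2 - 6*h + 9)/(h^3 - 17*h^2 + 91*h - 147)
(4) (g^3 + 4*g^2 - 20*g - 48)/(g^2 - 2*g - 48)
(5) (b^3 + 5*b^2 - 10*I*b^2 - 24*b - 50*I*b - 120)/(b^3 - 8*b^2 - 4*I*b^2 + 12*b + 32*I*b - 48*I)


(1) = (k^2 + 2*k - 3)/(k^2 + 4*k + 4)
(2) = (t^2 + t*(-sqrt(2) - 1) + sqrt(2))/(t^2 - 3*t - 28)
(3) = (h - 3)/(h^2 - 14*h + 49)
(4) = (g^2 - 2*g - 8)/(g - 8)
(5) = (b^2 + b*(5 - 6*I) - 30*I)/(b^2 - 8*b + 12)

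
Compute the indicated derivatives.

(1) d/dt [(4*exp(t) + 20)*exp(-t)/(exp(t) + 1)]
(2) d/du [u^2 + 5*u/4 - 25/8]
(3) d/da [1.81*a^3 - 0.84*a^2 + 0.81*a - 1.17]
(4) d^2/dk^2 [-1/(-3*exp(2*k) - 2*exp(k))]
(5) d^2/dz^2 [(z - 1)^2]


(1) = 4*(-exp(2*t) - 10*exp(t) - 5)*exp(-t)/(exp(2*t) + 2*exp(t) + 1)
(2) = 2*u + 5/4
(3) = 5.43*a^2 - 1.68*a + 0.81
(4) = 2*(18*exp(2*k) + 9*exp(k) + 2)*exp(-k)/(27*exp(3*k) + 54*exp(2*k) + 36*exp(k) + 8)
(5) = 2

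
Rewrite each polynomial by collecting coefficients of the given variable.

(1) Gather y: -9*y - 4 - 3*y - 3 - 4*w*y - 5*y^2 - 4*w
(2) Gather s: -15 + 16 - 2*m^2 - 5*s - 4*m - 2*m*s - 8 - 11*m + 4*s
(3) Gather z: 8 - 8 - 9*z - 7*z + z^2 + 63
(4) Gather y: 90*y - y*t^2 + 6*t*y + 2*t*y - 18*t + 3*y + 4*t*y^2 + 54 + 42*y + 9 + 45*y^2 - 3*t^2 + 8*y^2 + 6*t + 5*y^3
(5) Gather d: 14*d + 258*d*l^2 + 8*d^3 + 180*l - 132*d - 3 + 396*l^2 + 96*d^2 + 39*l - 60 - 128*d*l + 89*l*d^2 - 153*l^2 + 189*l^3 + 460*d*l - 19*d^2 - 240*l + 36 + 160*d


(1) = -4*w - 5*y^2 + y*(-4*w - 12) - 7
(2) = -2*m^2 - 15*m + s*(-2*m - 1) - 7
(3) = z^2 - 16*z + 63
(4) = -3*t^2 - 12*t + 5*y^3 + y^2*(4*t + 53) + y*(-t^2 + 8*t + 135) + 63
(5) = 8*d^3 + d^2*(89*l + 77) + d*(258*l^2 + 332*l + 42) + 189*l^3 + 243*l^2 - 21*l - 27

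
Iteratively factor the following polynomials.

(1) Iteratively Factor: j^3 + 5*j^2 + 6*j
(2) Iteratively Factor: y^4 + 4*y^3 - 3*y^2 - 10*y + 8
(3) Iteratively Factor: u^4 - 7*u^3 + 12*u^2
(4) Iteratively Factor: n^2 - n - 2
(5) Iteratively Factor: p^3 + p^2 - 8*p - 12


(1) = (j + 3)*(j^2 + 2*j) = j*(j + 3)*(j + 2)
(2) = (y - 1)*(y^3 + 5*y^2 + 2*y - 8) = (y - 1)*(y + 4)*(y^2 + y - 2) = (y - 1)*(y + 2)*(y + 4)*(y - 1)
(3) = (u)*(u^3 - 7*u^2 + 12*u) = u*(u - 4)*(u^2 - 3*u) = u^2*(u - 4)*(u - 3)
(4) = (n + 1)*(n - 2)
(5) = (p + 2)*(p^2 - p - 6) = (p - 3)*(p + 2)*(p + 2)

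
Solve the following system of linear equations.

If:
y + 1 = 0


Then:
y = -1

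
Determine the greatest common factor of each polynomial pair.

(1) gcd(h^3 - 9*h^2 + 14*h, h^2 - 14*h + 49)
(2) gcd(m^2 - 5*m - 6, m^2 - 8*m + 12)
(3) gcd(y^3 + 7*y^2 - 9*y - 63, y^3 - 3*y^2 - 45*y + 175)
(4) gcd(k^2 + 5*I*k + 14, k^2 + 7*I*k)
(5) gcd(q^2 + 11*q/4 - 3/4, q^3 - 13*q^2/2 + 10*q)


(1) = gcd(h*(h - 7)*(h - 2), (h - 7)^2) = h - 7
(2) = m - 6
(3) = gcd((y - 3)*(y + 3)*(y + 7), (y - 5)^2*(y + 7)) = y + 7
(4) = gcd((k - 2*I)*(k + 7*I), k*(k + 7*I)) = k + 7*I
(5) = 1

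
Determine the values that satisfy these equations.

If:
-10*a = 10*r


Then:
a = -r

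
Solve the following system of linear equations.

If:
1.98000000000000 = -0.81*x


Then:
x = -2.44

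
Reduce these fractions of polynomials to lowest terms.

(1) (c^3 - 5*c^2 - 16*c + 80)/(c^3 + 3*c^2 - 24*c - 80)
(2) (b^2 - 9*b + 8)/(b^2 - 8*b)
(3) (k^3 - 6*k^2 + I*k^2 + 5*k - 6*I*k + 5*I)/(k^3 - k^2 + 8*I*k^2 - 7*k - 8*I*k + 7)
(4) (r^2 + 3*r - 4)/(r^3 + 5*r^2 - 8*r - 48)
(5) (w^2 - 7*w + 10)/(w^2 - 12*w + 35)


(1) = (c - 4)/(c + 4)
(2) = (b - 1)/b
(3) = (k - 5)/(k + 7*I)
(4) = (r - 1)/(r^2 + r - 12)
(5) = (w - 2)/(w - 7)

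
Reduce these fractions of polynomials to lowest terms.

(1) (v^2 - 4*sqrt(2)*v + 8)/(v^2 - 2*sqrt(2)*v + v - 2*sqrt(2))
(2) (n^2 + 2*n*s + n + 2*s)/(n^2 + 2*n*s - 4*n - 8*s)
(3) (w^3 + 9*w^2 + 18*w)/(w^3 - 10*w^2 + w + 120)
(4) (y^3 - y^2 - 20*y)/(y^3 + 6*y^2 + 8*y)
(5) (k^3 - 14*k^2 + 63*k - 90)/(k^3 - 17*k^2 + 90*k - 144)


(1) = (v - 2*sqrt(2))/(v + 1)
(2) = (n + 1)/(n - 4)
(3) = (w^2 + 6*w)/(w^2 - 13*w + 40)
(4) = (y - 5)/(y + 2)
(5) = (k - 5)/(k - 8)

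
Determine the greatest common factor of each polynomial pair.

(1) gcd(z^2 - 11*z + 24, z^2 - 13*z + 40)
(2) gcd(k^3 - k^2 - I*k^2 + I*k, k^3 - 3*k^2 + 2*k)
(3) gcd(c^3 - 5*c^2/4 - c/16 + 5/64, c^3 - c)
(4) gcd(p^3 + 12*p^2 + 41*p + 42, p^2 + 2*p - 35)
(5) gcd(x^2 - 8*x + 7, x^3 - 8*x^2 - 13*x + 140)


(1) = z - 8
(2) = k^2 - k
(3) = gcd((c - 5/4)*(c - 1/4)*(c + 1/4), c*(c - 1)*(c + 1)) = 1
(4) = gcd((p + 2)*(p + 3)*(p + 7), (p - 5)*(p + 7)) = p + 7
(5) = x - 7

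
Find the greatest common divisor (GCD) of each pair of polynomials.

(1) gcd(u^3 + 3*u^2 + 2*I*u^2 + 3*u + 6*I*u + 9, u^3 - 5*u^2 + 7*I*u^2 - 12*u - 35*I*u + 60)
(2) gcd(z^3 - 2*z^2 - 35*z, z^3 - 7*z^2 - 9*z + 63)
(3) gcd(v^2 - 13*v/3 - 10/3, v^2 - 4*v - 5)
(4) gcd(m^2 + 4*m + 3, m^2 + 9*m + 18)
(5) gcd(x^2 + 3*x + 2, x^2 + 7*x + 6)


(1) = gcd((u + 3)*(u - I)*(u + 3*I), (u - 5)*(u + 3*I)*(u + 4*I)) = u + 3*I
(2) = gcd(z*(z - 7)*(z + 5), (z - 7)*(z - 3)*(z + 3)) = z - 7
(3) = gcd((v - 5)*(v + 2/3), (v - 5)*(v + 1)) = v - 5
(4) = m + 3
(5) = x + 1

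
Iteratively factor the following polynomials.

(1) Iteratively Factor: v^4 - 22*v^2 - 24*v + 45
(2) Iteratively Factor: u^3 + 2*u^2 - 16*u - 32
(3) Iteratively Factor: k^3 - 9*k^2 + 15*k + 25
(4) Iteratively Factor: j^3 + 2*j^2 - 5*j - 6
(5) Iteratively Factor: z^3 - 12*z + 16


(1) = (v + 3)*(v^3 - 3*v^2 - 13*v + 15) = (v + 3)^2*(v^2 - 6*v + 5) = (v - 5)*(v + 3)^2*(v - 1)
(2) = (u + 4)*(u^2 - 2*u - 8) = (u + 2)*(u + 4)*(u - 4)
(3) = (k + 1)*(k^2 - 10*k + 25) = (k - 5)*(k + 1)*(k - 5)
(4) = (j - 2)*(j^2 + 4*j + 3) = (j - 2)*(j + 3)*(j + 1)
(5) = (z - 2)*(z^2 + 2*z - 8) = (z - 2)^2*(z + 4)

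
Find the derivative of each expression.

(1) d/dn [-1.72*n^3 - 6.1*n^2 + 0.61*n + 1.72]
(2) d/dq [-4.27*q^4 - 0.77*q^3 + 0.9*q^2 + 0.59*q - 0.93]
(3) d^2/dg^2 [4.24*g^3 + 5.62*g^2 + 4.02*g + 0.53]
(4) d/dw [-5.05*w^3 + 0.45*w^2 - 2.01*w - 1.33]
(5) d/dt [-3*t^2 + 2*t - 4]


(1) = -5.16*n^2 - 12.2*n + 0.61
(2) = -17.08*q^3 - 2.31*q^2 + 1.8*q + 0.59
(3) = 25.44*g + 11.24
(4) = -15.15*w^2 + 0.9*w - 2.01
(5) = 2 - 6*t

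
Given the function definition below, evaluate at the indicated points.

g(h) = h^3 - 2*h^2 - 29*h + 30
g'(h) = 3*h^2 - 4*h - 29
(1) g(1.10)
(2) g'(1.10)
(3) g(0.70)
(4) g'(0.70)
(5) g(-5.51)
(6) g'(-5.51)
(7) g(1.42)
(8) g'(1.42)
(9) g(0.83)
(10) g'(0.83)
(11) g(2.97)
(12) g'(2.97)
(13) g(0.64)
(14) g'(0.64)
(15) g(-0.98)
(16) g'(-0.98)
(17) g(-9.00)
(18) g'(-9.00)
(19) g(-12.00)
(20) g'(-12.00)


(1) = -2.99
(2) = -29.77
(3) = 9.06
(4) = -30.33
(5) = -38.21
(6) = 84.12
(7) = -12.35
(8) = -28.63
(9) = 5.12
(10) = -30.25
(11) = -47.57
(12) = -14.42
(13) = 10.88
(14) = -30.33
(15) = 55.56
(16) = -22.20
(17) = -600.00
(18) = 250.00
(19) = -1638.00
(20) = 451.00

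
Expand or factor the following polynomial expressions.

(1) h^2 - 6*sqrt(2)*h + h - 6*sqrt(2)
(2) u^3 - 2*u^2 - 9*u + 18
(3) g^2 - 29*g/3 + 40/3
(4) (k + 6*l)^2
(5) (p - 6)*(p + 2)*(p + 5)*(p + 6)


(1) = (h + 1)*(h - 6*sqrt(2))
(2) = (u - 3)*(u - 2)*(u + 3)
(3) = (g - 8)*(g - 5/3)
(4) = k^2 + 12*k*l + 36*l^2
(5) = p^4 + 7*p^3 - 26*p^2 - 252*p - 360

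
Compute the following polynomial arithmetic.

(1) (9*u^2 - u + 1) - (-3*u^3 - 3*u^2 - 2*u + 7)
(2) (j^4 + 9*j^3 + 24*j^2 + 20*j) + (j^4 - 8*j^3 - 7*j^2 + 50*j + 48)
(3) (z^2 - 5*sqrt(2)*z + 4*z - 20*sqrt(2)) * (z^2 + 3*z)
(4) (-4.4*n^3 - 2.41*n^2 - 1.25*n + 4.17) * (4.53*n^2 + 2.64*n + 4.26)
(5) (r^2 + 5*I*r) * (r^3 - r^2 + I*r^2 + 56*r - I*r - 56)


(1) = 3*u^3 + 12*u^2 + u - 6
(2) = 2*j^4 + j^3 + 17*j^2 + 70*j + 48
(3) = z^4 - 5*sqrt(2)*z^3 + 7*z^3 - 35*sqrt(2)*z^2 + 12*z^2 - 60*sqrt(2)*z
(4) = -19.932*n^5 - 22.5333*n^4 - 30.7689*n^3 + 5.3235*n^2 + 5.6838*n + 17.7642
(5) = r^5 - r^4 + 6*I*r^4 + 51*r^3 - 6*I*r^3 - 51*r^2 + 280*I*r^2 - 280*I*r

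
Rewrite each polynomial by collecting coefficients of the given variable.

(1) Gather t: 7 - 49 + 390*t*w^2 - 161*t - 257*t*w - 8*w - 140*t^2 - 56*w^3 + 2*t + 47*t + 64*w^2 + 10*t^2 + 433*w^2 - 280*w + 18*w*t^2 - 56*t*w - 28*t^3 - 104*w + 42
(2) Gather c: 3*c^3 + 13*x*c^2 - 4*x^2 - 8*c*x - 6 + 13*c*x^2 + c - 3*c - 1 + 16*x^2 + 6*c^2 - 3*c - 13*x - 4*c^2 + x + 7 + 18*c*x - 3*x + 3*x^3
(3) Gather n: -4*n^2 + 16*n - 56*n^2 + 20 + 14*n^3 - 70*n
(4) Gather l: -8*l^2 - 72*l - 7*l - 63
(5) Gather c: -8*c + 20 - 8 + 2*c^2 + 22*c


(1) = -28*t^3 + t^2*(18*w - 130) + t*(390*w^2 - 313*w - 112) - 56*w^3 + 497*w^2 - 392*w
(2) = 3*c^3 + c^2*(13*x + 2) + c*(13*x^2 + 10*x - 5) + 3*x^3 + 12*x^2 - 15*x
(3) = 14*n^3 - 60*n^2 - 54*n + 20
(4) = -8*l^2 - 79*l - 63
(5) = 2*c^2 + 14*c + 12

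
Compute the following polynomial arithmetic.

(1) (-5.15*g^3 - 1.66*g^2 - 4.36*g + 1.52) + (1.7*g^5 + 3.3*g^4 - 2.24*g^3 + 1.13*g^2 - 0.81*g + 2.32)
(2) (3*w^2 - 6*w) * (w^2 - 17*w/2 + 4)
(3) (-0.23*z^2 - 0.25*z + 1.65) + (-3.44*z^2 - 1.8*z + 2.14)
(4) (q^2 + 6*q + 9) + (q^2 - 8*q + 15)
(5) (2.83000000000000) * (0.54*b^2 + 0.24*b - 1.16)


(1) = 1.7*g^5 + 3.3*g^4 - 7.39*g^3 - 0.53*g^2 - 5.17*g + 3.84
(2) = 3*w^4 - 63*w^3/2 + 63*w^2 - 24*w
(3) = -3.67*z^2 - 2.05*z + 3.79
(4) = 2*q^2 - 2*q + 24
(5) = 1.5282*b^2 + 0.6792*b - 3.2828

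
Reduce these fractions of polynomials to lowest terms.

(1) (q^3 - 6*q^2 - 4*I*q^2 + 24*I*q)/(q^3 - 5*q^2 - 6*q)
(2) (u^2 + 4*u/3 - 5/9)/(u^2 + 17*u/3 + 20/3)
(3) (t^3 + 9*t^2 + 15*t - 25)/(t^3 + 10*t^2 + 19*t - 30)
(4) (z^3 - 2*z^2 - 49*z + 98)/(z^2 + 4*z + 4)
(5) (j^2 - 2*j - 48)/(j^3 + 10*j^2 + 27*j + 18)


(1) = (q - 4*I)/(q + 1)
(2) = (3*u - 1)/(3*u + 12)
(3) = (t + 5)/(t + 6)
(4) = (z^3 - 2*z^2 - 49*z + 98)/(z^2 + 4*z + 4)
(5) = (j - 8)/(j^2 + 4*j + 3)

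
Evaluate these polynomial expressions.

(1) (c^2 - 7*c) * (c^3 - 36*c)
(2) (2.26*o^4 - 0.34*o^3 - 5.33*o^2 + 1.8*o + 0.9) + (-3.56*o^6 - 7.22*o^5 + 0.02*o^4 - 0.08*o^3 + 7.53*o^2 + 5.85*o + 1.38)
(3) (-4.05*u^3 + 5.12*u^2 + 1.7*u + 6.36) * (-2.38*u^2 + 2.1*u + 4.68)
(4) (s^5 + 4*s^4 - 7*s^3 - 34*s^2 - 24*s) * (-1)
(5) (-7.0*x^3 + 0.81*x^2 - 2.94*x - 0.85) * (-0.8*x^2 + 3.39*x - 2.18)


(1) = c^5 - 7*c^4 - 36*c^3 + 252*c^2
(2) = -3.56*o^6 - 7.22*o^5 + 2.28*o^4 - 0.42*o^3 + 2.2*o^2 + 7.65*o + 2.28
(3) = 9.639*u^5 - 20.6906*u^4 - 12.248*u^3 + 12.3948*u^2 + 21.312*u + 29.7648
(4) = -s^5 - 4*s^4 + 7*s^3 + 34*s^2 + 24*s
(5) = 5.6*x^5 - 24.378*x^4 + 20.3579*x^3 - 11.0524*x^2 + 3.5277*x + 1.853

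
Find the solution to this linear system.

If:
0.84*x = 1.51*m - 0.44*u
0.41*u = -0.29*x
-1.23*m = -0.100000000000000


Then:
m = 0.08
u = -0.16
x = 0.23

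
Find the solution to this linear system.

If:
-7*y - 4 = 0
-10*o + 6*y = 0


Then:
o = -12/35
y = -4/7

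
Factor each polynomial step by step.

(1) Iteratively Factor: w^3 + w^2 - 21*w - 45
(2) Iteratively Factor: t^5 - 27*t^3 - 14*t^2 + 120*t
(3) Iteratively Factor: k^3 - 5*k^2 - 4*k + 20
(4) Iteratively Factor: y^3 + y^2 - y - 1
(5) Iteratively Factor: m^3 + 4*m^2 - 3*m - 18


(1) = (w + 3)*(w^2 - 2*w - 15) = (w + 3)^2*(w - 5)
(2) = (t + 3)*(t^4 - 3*t^3 - 18*t^2 + 40*t) = (t + 3)*(t + 4)*(t^3 - 7*t^2 + 10*t) = t*(t + 3)*(t + 4)*(t^2 - 7*t + 10) = t*(t - 2)*(t + 3)*(t + 4)*(t - 5)
(3) = (k - 5)*(k^2 - 4) = (k - 5)*(k - 2)*(k + 2)
(4) = (y + 1)*(y^2 - 1) = (y - 1)*(y + 1)*(y + 1)
(5) = (m + 3)*(m^2 + m - 6) = (m - 2)*(m + 3)*(m + 3)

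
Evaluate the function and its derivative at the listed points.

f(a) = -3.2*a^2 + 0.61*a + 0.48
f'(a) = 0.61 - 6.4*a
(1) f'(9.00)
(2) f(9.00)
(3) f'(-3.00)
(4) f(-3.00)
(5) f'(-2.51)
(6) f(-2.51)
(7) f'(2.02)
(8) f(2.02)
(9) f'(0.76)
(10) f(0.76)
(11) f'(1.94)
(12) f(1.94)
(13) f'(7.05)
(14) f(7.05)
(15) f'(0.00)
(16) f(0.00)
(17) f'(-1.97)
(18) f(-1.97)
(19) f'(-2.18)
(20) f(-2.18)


(1) = -56.99
(2) = -253.23
(3) = 19.81
(4) = -30.15
(5) = 16.67
(6) = -21.21
(7) = -12.32
(8) = -11.35
(9) = -4.25
(10) = -0.90
(11) = -11.81
(12) = -10.38
(13) = -44.51
(14) = -154.27
(15) = 0.61
(16) = 0.48
(17) = 13.22
(18) = -13.14
(19) = 14.56
(20) = -16.06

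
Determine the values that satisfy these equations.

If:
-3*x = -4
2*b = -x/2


Then:
b = -1/3
x = 4/3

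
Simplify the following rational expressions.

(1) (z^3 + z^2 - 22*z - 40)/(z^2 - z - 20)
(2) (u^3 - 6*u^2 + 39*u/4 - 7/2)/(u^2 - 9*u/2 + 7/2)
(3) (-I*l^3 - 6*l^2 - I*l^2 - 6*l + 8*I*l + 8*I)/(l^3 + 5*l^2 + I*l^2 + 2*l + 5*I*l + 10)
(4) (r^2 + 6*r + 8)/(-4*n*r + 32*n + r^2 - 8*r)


(1) = z + 2
(2) = (2*u^2 - 5*u + 2)/(2*u - 2)
(3) = (-I*l^3 + l^2*(-6 - I) + l*(-6 + 8*I) + 8*I)/(l^3 + l^2*(5 + I) + l*(2 + 5*I) + 10)
(4) = (r^2 + 6*r + 8)/(-4*n*r + 32*n + r^2 - 8*r)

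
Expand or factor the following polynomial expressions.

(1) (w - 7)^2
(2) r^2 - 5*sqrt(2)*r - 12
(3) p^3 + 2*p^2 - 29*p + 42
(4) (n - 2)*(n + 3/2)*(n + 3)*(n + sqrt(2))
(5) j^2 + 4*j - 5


(1) = w^2 - 14*w + 49
(2) = (r - 6*sqrt(2))*(r + sqrt(2))
(3) = (p - 3)*(p - 2)*(p + 7)
(4) = n^4 + sqrt(2)*n^3 + 5*n^3/2 - 9*n^2/2 + 5*sqrt(2)*n^2/2 - 9*n - 9*sqrt(2)*n/2 - 9*sqrt(2)
(5) = (j - 1)*(j + 5)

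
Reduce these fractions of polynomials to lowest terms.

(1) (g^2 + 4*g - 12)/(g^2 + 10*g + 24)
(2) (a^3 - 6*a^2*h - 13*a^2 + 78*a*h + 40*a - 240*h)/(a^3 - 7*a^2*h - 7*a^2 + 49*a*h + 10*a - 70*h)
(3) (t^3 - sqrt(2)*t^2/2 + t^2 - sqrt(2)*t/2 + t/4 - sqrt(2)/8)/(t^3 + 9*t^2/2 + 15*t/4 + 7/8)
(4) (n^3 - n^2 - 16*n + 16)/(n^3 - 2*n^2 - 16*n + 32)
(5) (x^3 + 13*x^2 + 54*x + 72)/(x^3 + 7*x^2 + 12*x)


(1) = (g - 2)/(g + 4)
(2) = (a^2 - 6*a*h - 8*a + 48*h)/(a^2 - 7*a*h - 2*a + 14*h)
(3) = (64*t - 32*sqrt(2))/(64*t + 224)
(4) = (n - 1)/(n - 2)
(5) = (x + 6)/x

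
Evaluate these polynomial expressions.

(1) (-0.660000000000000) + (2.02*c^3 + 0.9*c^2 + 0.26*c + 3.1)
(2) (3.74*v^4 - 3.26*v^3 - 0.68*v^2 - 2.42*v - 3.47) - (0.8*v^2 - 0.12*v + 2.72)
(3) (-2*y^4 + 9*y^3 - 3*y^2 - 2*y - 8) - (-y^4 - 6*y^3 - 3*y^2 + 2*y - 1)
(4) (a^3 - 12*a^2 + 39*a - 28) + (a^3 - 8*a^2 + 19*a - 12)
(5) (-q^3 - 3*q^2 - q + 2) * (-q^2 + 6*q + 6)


(1) = 2.02*c^3 + 0.9*c^2 + 0.26*c + 2.44
(2) = 3.74*v^4 - 3.26*v^3 - 1.48*v^2 - 2.3*v - 6.19
(3) = -y^4 + 15*y^3 - 4*y - 7
(4) = 2*a^3 - 20*a^2 + 58*a - 40
(5) = q^5 - 3*q^4 - 23*q^3 - 26*q^2 + 6*q + 12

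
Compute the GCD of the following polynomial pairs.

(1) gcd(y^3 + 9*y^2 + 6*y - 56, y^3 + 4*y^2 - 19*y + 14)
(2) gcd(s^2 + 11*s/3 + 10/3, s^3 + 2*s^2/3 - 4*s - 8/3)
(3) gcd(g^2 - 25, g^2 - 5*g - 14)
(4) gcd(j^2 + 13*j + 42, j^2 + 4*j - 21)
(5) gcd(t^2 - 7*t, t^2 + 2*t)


(1) = gcd((y - 2)*(y + 4)*(y + 7), (y - 2)*(y - 1)*(y + 7)) = y^2 + 5*y - 14
(2) = gcd((s + 5/3)*(s + 2), (s - 2)*(s + 2/3)*(s + 2)) = s + 2
(3) = 1
(4) = gcd((j + 6)*(j + 7), (j - 3)*(j + 7)) = j + 7
(5) = t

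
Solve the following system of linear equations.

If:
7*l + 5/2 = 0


Then:
l = -5/14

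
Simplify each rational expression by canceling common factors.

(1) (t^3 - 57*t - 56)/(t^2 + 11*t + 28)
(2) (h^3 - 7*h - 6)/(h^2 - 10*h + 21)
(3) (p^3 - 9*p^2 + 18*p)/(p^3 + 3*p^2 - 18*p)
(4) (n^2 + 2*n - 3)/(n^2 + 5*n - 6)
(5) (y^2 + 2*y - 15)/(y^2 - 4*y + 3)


(1) = (t^2 - 7*t - 8)/(t + 4)
(2) = (h^2 + 3*h + 2)/(h - 7)
(3) = (p - 6)/(p + 6)
(4) = (n + 3)/(n + 6)
(5) = (y + 5)/(y - 1)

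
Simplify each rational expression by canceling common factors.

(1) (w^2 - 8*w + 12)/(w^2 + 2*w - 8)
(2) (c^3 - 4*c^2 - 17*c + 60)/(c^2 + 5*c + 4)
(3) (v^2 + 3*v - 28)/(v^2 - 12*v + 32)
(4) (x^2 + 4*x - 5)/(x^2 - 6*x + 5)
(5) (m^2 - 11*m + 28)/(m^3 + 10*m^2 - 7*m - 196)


(1) = (w - 6)/(w + 4)
(2) = (c^2 - 8*c + 15)/(c + 1)
(3) = (v + 7)/(v - 8)
(4) = (x + 5)/(x - 5)
(5) = (m - 7)/(m^2 + 14*m + 49)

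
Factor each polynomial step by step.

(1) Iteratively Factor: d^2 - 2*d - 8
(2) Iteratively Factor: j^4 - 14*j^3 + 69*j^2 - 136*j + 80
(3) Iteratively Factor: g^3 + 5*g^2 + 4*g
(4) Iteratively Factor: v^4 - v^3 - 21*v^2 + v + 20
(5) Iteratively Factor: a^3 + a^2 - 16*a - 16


(1) = (d - 4)*(d + 2)
(2) = (j - 1)*(j^3 - 13*j^2 + 56*j - 80) = (j - 4)*(j - 1)*(j^2 - 9*j + 20) = (j - 4)^2*(j - 1)*(j - 5)
(3) = (g + 1)*(g^2 + 4*g) = (g + 1)*(g + 4)*(g)
(4) = (v + 4)*(v^3 - 5*v^2 - v + 5) = (v - 1)*(v + 4)*(v^2 - 4*v - 5) = (v - 1)*(v + 1)*(v + 4)*(v - 5)
(5) = (a - 4)*(a^2 + 5*a + 4) = (a - 4)*(a + 1)*(a + 4)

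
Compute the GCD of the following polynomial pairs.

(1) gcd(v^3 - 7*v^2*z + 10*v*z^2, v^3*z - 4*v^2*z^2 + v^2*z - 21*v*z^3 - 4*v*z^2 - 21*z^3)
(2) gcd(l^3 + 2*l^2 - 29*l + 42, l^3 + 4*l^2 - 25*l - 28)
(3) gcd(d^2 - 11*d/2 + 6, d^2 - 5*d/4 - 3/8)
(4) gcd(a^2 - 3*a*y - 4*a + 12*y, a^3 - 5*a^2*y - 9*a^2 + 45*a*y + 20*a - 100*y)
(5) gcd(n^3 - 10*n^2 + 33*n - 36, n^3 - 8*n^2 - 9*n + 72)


(1) = gcd(v*(v - 5*z)*(v - 2*z), (v - 7*z)*(v + 3*z)*(v*z + z)) = 1
(2) = gcd((l - 3)*(l - 2)*(l + 7), (l - 4)*(l + 1)*(l + 7)) = l + 7
(3) = d - 3/2
(4) = gcd((a - 4)*(a - 3*y), (a - 5)*(a - 4)*(a - 5*y)) = a - 4
(5) = n - 3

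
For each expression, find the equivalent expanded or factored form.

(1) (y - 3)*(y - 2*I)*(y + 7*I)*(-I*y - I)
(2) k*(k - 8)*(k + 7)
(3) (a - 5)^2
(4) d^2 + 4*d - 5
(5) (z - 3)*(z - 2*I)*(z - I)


(1) = -I*y^4 + 5*y^3 + 2*I*y^3 - 10*y^2 - 11*I*y^2 - 15*y + 28*I*y + 42*I
(2) = k^3 - k^2 - 56*k
(3) = a^2 - 10*a + 25
(4) = (d - 1)*(d + 5)
(5) = z^3 - 3*z^2 - 3*I*z^2 - 2*z + 9*I*z + 6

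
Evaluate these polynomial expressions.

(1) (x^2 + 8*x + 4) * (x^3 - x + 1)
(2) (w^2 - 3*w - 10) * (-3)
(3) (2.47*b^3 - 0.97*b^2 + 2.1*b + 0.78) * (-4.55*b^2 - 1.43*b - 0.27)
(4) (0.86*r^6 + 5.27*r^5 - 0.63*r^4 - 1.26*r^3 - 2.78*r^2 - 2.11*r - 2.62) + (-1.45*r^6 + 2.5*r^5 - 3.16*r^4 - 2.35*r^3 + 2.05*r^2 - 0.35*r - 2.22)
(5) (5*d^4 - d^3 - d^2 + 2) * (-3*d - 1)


(1) = x^5 + 8*x^4 + 3*x^3 - 7*x^2 + 4*x + 4
(2) = -3*w^2 + 9*w + 30
(3) = -11.2385*b^5 + 0.8814*b^4 - 8.8348*b^3 - 6.2901*b^2 - 1.6824*b - 0.2106
(4) = -0.59*r^6 + 7.77*r^5 - 3.79*r^4 - 3.61*r^3 - 0.73*r^2 - 2.46*r - 4.84
(5) = -15*d^5 - 2*d^4 + 4*d^3 + d^2 - 6*d - 2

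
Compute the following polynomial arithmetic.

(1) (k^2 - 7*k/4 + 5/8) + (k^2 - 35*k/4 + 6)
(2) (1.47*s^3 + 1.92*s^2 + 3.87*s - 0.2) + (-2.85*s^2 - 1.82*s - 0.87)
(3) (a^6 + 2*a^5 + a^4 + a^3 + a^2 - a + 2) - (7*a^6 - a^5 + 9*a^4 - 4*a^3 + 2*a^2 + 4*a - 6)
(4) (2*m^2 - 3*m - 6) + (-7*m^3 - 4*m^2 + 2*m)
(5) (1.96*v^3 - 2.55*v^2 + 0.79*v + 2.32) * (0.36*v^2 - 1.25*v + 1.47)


(1) = 2*k^2 - 21*k/2 + 53/8
(2) = 1.47*s^3 - 0.93*s^2 + 2.05*s - 1.07
(3) = -6*a^6 + 3*a^5 - 8*a^4 + 5*a^3 - a^2 - 5*a + 8
(4) = -7*m^3 - 2*m^2 - m - 6
(5) = 0.7056*v^5 - 3.368*v^4 + 6.3531*v^3 - 3.9008*v^2 - 1.7387*v + 3.4104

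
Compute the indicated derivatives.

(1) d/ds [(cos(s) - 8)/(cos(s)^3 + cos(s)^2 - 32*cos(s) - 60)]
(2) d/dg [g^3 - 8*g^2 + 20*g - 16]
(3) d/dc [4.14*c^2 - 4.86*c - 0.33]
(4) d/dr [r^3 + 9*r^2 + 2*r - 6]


(1) = (-29*cos(s) - 23*cos(2*s) + cos(3*s) + 609)*sin(s)/(2*(cos(s)^3 + cos(s)^2 - 32*cos(s) - 60)^2)
(2) = 3*g^2 - 16*g + 20
(3) = 8.28*c - 4.86
(4) = 3*r^2 + 18*r + 2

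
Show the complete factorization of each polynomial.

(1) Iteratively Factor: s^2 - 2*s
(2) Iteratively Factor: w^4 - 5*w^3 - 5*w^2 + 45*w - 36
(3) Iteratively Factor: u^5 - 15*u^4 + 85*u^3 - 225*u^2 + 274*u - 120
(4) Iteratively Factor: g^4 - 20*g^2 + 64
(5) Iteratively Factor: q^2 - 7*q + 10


(1) = (s - 2)*(s)
(2) = (w - 1)*(w^3 - 4*w^2 - 9*w + 36) = (w - 4)*(w - 1)*(w^2 - 9) = (w - 4)*(w - 1)*(w + 3)*(w - 3)
(3) = (u - 3)*(u^4 - 12*u^3 + 49*u^2 - 78*u + 40) = (u - 5)*(u - 3)*(u^3 - 7*u^2 + 14*u - 8) = (u - 5)*(u - 4)*(u - 3)*(u^2 - 3*u + 2) = (u - 5)*(u - 4)*(u - 3)*(u - 1)*(u - 2)
(4) = (g - 2)*(g^3 + 2*g^2 - 16*g - 32) = (g - 2)*(g + 2)*(g^2 - 16) = (g - 2)*(g + 2)*(g + 4)*(g - 4)
(5) = (q - 2)*(q - 5)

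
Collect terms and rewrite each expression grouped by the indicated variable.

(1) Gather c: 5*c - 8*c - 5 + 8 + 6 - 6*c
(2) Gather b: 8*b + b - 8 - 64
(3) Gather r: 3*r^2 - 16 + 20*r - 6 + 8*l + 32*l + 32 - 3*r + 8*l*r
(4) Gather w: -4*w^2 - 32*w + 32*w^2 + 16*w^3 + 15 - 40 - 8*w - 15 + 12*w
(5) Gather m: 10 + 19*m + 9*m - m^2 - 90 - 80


(1) = 9 - 9*c
(2) = 9*b - 72
(3) = 40*l + 3*r^2 + r*(8*l + 17) + 10
(4) = 16*w^3 + 28*w^2 - 28*w - 40
(5) = -m^2 + 28*m - 160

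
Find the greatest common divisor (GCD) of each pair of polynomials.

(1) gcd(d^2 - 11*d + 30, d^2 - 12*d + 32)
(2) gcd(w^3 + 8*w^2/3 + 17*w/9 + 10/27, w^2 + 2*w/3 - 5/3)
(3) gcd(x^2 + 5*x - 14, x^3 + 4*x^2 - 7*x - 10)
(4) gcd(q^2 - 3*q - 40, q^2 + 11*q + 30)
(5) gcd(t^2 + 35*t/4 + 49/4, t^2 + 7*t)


(1) = gcd((d - 6)*(d - 5), (d - 8)*(d - 4)) = 1
(2) = w + 5/3
(3) = x - 2
(4) = q + 5
(5) = t + 7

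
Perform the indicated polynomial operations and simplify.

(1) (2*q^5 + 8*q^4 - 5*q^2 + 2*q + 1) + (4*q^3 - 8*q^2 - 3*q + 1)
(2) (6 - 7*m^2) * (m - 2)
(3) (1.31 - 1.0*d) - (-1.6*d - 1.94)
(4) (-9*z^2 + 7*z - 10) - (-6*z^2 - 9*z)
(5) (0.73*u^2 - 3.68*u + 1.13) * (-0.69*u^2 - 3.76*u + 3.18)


(1) = 2*q^5 + 8*q^4 + 4*q^3 - 13*q^2 - q + 2
(2) = -7*m^3 + 14*m^2 + 6*m - 12
(3) = 0.6*d + 3.25
(4) = -3*z^2 + 16*z - 10
(5) = -0.5037*u^4 - 0.2056*u^3 + 15.3785*u^2 - 15.9512*u + 3.5934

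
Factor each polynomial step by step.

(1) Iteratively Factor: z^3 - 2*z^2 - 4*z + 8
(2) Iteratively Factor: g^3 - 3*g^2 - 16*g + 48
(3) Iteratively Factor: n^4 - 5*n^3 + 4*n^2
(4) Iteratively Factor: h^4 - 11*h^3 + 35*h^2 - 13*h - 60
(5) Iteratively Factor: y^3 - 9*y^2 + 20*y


(1) = (z + 2)*(z^2 - 4*z + 4) = (z - 2)*(z + 2)*(z - 2)
(2) = (g - 4)*(g^2 + g - 12) = (g - 4)*(g + 4)*(g - 3)
(3) = (n - 1)*(n^3 - 4*n^2) = (n - 4)*(n - 1)*(n^2) = n*(n - 4)*(n - 1)*(n)
(4) = (h - 3)*(h^3 - 8*h^2 + 11*h + 20) = (h - 5)*(h - 3)*(h^2 - 3*h - 4) = (h - 5)*(h - 4)*(h - 3)*(h + 1)
(5) = (y)*(y^2 - 9*y + 20) = y*(y - 4)*(y - 5)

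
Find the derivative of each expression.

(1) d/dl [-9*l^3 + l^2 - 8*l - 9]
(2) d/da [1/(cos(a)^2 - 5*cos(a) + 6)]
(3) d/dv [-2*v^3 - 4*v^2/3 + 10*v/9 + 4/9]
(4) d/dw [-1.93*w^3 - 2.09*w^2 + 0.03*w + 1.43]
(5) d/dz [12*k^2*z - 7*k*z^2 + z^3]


(1) = -27*l^2 + 2*l - 8
(2) = (2*cos(a) - 5)*sin(a)/(cos(a)^2 - 5*cos(a) + 6)^2
(3) = -6*v^2 - 8*v/3 + 10/9
(4) = -5.79*w^2 - 4.18*w + 0.03
(5) = 12*k^2 - 14*k*z + 3*z^2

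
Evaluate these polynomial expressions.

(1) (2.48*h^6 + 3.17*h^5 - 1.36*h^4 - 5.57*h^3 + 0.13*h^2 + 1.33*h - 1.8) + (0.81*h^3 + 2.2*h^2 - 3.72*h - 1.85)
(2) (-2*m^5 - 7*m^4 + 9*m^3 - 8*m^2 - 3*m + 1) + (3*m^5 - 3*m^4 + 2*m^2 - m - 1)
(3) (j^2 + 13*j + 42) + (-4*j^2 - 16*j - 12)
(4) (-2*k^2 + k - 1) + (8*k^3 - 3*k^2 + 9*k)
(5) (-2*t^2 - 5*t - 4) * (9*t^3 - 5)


(1) = 2.48*h^6 + 3.17*h^5 - 1.36*h^4 - 4.76*h^3 + 2.33*h^2 - 2.39*h - 3.65
(2) = m^5 - 10*m^4 + 9*m^3 - 6*m^2 - 4*m
(3) = -3*j^2 - 3*j + 30
(4) = 8*k^3 - 5*k^2 + 10*k - 1
(5) = -18*t^5 - 45*t^4 - 36*t^3 + 10*t^2 + 25*t + 20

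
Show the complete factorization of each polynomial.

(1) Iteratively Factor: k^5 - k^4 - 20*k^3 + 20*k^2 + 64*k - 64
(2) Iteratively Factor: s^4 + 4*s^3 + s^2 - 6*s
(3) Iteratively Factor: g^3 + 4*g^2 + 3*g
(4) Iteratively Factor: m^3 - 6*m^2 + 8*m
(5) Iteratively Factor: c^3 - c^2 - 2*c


(1) = (k - 2)*(k^4 + k^3 - 18*k^2 - 16*k + 32) = (k - 2)*(k + 2)*(k^3 - k^2 - 16*k + 16) = (k - 2)*(k + 2)*(k + 4)*(k^2 - 5*k + 4) = (k - 4)*(k - 2)*(k + 2)*(k + 4)*(k - 1)
(2) = (s + 2)*(s^3 + 2*s^2 - 3*s) = (s - 1)*(s + 2)*(s^2 + 3*s) = s*(s - 1)*(s + 2)*(s + 3)
(3) = (g)*(g^2 + 4*g + 3) = g*(g + 3)*(g + 1)
(4) = (m - 2)*(m^2 - 4*m) = (m - 4)*(m - 2)*(m)
(5) = (c + 1)*(c^2 - 2*c) = (c - 2)*(c + 1)*(c)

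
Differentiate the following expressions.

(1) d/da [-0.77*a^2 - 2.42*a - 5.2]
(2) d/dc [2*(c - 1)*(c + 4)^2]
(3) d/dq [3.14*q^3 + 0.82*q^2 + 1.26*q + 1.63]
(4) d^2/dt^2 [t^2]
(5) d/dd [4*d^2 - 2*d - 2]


(1) = -1.54*a - 2.42
(2) = 2*(c + 4)*(3*c + 2)
(3) = 9.42*q^2 + 1.64*q + 1.26
(4) = 2
(5) = 8*d - 2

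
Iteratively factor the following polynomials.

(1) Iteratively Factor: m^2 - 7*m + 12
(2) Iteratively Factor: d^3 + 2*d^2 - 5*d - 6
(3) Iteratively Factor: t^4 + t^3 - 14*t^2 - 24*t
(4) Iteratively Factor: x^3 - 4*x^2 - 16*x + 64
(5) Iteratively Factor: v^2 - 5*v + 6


(1) = (m - 4)*(m - 3)
(2) = (d + 1)*(d^2 + d - 6) = (d - 2)*(d + 1)*(d + 3)
(3) = (t + 3)*(t^3 - 2*t^2 - 8*t) = t*(t + 3)*(t^2 - 2*t - 8) = t*(t + 2)*(t + 3)*(t - 4)
(4) = (x - 4)*(x^2 - 16) = (x - 4)^2*(x + 4)
(5) = (v - 3)*(v - 2)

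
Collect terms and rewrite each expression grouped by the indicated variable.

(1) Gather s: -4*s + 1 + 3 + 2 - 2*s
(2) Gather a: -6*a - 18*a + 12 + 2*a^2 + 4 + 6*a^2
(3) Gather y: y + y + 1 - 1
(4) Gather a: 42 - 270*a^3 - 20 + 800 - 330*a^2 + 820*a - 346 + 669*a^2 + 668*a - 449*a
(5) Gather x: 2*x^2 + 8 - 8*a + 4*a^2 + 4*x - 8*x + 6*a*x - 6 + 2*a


(1) = 6 - 6*s
(2) = 8*a^2 - 24*a + 16
(3) = 2*y
(4) = -270*a^3 + 339*a^2 + 1039*a + 476
(5) = 4*a^2 - 6*a + 2*x^2 + x*(6*a - 4) + 2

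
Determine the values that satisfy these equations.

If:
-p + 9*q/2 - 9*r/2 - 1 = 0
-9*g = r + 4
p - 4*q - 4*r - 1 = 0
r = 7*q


Then:
g = -74/177
p = -5/59
q = -2/59
r = -14/59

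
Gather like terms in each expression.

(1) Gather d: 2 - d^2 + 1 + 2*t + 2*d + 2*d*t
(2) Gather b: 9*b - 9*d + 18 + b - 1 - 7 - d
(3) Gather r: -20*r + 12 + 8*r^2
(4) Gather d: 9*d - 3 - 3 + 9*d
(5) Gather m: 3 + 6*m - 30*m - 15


(1) = -d^2 + d*(2*t + 2) + 2*t + 3
(2) = 10*b - 10*d + 10
(3) = 8*r^2 - 20*r + 12
(4) = 18*d - 6
(5) = -24*m - 12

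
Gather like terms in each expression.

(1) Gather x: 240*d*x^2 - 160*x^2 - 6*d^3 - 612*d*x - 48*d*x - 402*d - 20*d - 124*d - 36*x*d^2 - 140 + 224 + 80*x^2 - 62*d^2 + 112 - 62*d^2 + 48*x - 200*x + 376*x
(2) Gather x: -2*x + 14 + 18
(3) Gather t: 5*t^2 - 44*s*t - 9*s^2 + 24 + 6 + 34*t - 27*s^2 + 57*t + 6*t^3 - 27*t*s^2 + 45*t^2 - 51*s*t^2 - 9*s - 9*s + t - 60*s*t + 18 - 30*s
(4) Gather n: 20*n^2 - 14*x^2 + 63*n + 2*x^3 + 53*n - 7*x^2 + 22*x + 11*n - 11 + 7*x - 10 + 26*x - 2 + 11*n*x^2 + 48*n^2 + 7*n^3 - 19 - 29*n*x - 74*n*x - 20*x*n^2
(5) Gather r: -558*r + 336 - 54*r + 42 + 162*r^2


(1) = -6*d^3 - 124*d^2 - 546*d + x^2*(240*d - 80) + x*(-36*d^2 - 660*d + 224) + 196
(2) = 32 - 2*x
(3) = -36*s^2 - 48*s + 6*t^3 + t^2*(50 - 51*s) + t*(-27*s^2 - 104*s + 92) + 48
(4) = 7*n^3 + n^2*(68 - 20*x) + n*(11*x^2 - 103*x + 127) + 2*x^3 - 21*x^2 + 55*x - 42
(5) = 162*r^2 - 612*r + 378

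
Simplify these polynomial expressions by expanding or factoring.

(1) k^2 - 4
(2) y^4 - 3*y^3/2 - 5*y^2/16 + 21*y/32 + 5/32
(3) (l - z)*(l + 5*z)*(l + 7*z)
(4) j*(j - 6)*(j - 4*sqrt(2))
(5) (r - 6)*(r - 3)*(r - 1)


(1) = (k - 2)*(k + 2)
(2) = (y - 5/4)*(y - 1)*(y + 1/4)*(y + 1/2)
(3) = l^3 + 11*l^2*z + 23*l*z^2 - 35*z^3
(4) = j^3 - 6*j^2 - 4*sqrt(2)*j^2 + 24*sqrt(2)*j
(5) = r^3 - 10*r^2 + 27*r - 18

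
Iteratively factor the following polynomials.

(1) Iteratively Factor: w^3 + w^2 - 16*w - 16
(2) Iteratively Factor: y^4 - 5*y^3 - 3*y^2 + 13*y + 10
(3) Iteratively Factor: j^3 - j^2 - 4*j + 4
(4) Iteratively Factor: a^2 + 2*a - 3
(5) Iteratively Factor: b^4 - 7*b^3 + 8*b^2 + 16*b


(1) = (w + 1)*(w^2 - 16) = (w - 4)*(w + 1)*(w + 4)
(2) = (y - 2)*(y^3 - 3*y^2 - 9*y - 5) = (y - 5)*(y - 2)*(y^2 + 2*y + 1) = (y - 5)*(y - 2)*(y + 1)*(y + 1)
(3) = (j + 2)*(j^2 - 3*j + 2) = (j - 1)*(j + 2)*(j - 2)
(4) = (a + 3)*(a - 1)
(5) = (b + 1)*(b^3 - 8*b^2 + 16*b) = b*(b + 1)*(b^2 - 8*b + 16) = b*(b - 4)*(b + 1)*(b - 4)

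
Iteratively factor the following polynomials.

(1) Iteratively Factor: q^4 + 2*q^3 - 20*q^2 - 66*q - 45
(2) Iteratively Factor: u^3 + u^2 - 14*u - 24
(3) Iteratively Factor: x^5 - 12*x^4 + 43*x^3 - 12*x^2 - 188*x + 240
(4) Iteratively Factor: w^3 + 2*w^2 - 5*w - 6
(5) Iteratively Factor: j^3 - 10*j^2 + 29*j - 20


(1) = (q + 3)*(q^3 - q^2 - 17*q - 15) = (q + 1)*(q + 3)*(q^2 - 2*q - 15) = (q - 5)*(q + 1)*(q + 3)*(q + 3)
(2) = (u - 4)*(u^2 + 5*u + 6) = (u - 4)*(u + 3)*(u + 2)
(3) = (x + 2)*(x^4 - 14*x^3 + 71*x^2 - 154*x + 120) = (x - 2)*(x + 2)*(x^3 - 12*x^2 + 47*x - 60) = (x - 5)*(x - 2)*(x + 2)*(x^2 - 7*x + 12) = (x - 5)*(x - 4)*(x - 2)*(x + 2)*(x - 3)
(4) = (w - 2)*(w^2 + 4*w + 3) = (w - 2)*(w + 3)*(w + 1)
(5) = (j - 4)*(j^2 - 6*j + 5) = (j - 5)*(j - 4)*(j - 1)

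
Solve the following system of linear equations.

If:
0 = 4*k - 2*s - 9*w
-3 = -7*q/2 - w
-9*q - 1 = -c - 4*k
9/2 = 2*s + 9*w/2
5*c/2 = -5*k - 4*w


Then:
c = -409/41
k = 3051/902
q = 128/451
s = -2043/902
w = 905/451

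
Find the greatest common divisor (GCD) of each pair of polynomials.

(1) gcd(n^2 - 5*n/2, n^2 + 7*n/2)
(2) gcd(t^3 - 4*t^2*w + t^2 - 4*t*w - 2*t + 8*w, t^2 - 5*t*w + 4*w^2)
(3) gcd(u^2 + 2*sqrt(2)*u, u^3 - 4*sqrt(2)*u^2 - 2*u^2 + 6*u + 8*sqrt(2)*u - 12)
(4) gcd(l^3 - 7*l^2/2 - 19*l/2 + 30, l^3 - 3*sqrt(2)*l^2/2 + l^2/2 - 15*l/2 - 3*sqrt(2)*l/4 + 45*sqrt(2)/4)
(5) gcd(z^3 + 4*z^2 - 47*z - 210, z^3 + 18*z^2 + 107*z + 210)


(1) = n
(2) = gcd((t - 1)*(t + 2)*(t - 4*w), (t - 4*w)*(t - w)) = t - 4*w
(3) = 1
(4) = l^2 + l/2 - 15/2
(5) = gcd((z - 7)*(z + 5)*(z + 6), (z + 5)*(z + 6)*(z + 7)) = z^2 + 11*z + 30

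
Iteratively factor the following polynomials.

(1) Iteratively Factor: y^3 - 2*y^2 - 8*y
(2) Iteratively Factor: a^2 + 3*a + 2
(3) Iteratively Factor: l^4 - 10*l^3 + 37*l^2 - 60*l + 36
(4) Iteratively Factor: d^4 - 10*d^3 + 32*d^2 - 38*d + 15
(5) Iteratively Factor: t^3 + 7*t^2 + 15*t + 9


(1) = (y - 4)*(y^2 + 2*y) = y*(y - 4)*(y + 2)
(2) = (a + 1)*(a + 2)
(3) = (l - 2)*(l^3 - 8*l^2 + 21*l - 18) = (l - 2)^2*(l^2 - 6*l + 9) = (l - 3)*(l - 2)^2*(l - 3)
(4) = (d - 1)*(d^3 - 9*d^2 + 23*d - 15) = (d - 1)^2*(d^2 - 8*d + 15) = (d - 3)*(d - 1)^2*(d - 5)
(5) = (t + 1)*(t^2 + 6*t + 9) = (t + 1)*(t + 3)*(t + 3)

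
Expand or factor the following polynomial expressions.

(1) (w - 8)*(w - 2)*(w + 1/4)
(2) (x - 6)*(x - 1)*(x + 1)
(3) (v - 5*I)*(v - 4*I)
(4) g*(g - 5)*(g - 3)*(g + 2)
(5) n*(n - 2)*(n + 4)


(1) = w^3 - 39*w^2/4 + 27*w/2 + 4
(2) = x^3 - 6*x^2 - x + 6
(3) = v^2 - 9*I*v - 20
(4) = g^4 - 6*g^3 - g^2 + 30*g
(5) = n^3 + 2*n^2 - 8*n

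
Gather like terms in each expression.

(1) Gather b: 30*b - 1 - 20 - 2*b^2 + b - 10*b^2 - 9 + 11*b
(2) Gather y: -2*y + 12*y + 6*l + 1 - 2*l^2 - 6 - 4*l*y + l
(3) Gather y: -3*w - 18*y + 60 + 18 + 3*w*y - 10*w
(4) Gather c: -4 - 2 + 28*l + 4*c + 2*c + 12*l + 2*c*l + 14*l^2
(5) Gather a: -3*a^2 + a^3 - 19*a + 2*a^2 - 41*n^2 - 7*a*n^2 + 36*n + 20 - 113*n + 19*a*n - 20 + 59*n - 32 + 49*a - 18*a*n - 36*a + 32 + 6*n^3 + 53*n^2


(1) = -12*b^2 + 42*b - 30
(2) = -2*l^2 + 7*l + y*(10 - 4*l) - 5
(3) = -13*w + y*(3*w - 18) + 78
(4) = c*(2*l + 6) + 14*l^2 + 40*l - 6
(5) = a^3 - a^2 + a*(-7*n^2 + n - 6) + 6*n^3 + 12*n^2 - 18*n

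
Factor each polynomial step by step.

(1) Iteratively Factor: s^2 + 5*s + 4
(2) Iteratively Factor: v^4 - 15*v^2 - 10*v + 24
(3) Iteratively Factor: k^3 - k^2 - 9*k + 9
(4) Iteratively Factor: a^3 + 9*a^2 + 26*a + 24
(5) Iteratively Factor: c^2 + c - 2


(1) = (s + 4)*(s + 1)
(2) = (v + 2)*(v^3 - 2*v^2 - 11*v + 12) = (v - 1)*(v + 2)*(v^2 - v - 12) = (v - 4)*(v - 1)*(v + 2)*(v + 3)
(3) = (k + 3)*(k^2 - 4*k + 3) = (k - 1)*(k + 3)*(k - 3)
(4) = (a + 4)*(a^2 + 5*a + 6) = (a + 2)*(a + 4)*(a + 3)
(5) = (c + 2)*(c - 1)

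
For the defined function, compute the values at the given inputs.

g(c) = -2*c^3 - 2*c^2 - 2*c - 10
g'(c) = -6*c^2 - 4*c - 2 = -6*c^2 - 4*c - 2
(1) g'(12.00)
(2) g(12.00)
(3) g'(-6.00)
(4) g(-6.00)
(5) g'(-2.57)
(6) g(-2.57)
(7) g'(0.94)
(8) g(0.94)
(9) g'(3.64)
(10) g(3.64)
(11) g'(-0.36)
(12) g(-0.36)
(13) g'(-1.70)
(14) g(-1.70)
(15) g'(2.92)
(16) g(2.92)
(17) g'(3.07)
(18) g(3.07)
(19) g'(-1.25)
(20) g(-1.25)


(1) = -914.00
(2) = -3778.00
(3) = -194.00
(4) = 362.00
(5) = -31.35
(6) = 15.88
(7) = -11.06
(8) = -15.31
(9) = -96.06
(10) = -140.24
(11) = -1.34
(12) = -9.45
(13) = -12.54
(14) = -2.55
(15) = -64.84
(16) = -82.69
(17) = -70.83
(18) = -92.86
(19) = -6.38
(20) = -6.72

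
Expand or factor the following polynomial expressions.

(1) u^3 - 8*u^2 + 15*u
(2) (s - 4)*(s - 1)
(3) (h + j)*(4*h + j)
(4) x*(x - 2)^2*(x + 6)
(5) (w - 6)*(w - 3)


(1) = u*(u - 5)*(u - 3)
(2) = s^2 - 5*s + 4
(3) = 4*h^2 + 5*h*j + j^2
(4) = x^4 + 2*x^3 - 20*x^2 + 24*x
(5) = w^2 - 9*w + 18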